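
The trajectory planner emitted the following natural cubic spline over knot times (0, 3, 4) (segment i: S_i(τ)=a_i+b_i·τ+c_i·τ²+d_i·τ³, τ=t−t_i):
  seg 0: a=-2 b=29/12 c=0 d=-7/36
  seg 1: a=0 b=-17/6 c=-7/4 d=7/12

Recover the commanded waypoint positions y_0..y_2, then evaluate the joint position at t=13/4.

y_0=-2 y_1=0 y_2=-4
S(13/4) = -207/256

y_0 = S_0(0) = a_0 = -2
y_1 = S_1(0) = a_1 = 0
y_2 = S_1(1) = -4
t_q=13/4 is in segment 1 (τ=1/4); S_1(τ)=-207/256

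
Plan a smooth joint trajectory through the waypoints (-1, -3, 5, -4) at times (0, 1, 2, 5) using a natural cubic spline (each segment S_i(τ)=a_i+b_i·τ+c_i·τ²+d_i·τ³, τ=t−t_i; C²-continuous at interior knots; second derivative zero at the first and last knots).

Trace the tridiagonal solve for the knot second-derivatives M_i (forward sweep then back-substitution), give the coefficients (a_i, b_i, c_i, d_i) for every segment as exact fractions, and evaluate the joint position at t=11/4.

  seg 0: a=-1 b=-153/31 c=0 d=91/31
  seg 1: a=-3 b=120/31 c=273/31 d=-145/31
  seg 2: a=5 b=231/31 c=-162/31 d=18/31
S(11/4) = 7831/992

Δ: Δ0=-2, Δ1=8, Δ2=-3
row 1: diag=4, rhs=60; c'=1/4, d'=15
row 2: denom=8−1·1/4=31/4; d'=(-66−1·15)/(31/4)=-324/31
back: M2=-324/31
back: M1=15−1/4·-324/31=546/31
M: M0=0, M1=546/31, M2=-324/31, M3=0
seg 0: a=-1, c=M0/2=0, d=(M1−M0)/(6·1)=91/31, b=Δ0−h0·(2M0+M1)/6=-153/31
seg 1: a=-3, c=M1/2=273/31, d=(M2−M1)/(6·1)=-145/31, b=Δ1−h1·(2M1+M2)/6=120/31
seg 2: a=5, c=M2/2=-162/31, d=(M3−M2)/(6·3)=18/31, b=Δ2−h2·(2M2+M3)/6=231/31
t_q=11/4 → seg 2, τ=3/4; S=5+231/31·τ+-162/31·τ²+18/31·τ³=7831/992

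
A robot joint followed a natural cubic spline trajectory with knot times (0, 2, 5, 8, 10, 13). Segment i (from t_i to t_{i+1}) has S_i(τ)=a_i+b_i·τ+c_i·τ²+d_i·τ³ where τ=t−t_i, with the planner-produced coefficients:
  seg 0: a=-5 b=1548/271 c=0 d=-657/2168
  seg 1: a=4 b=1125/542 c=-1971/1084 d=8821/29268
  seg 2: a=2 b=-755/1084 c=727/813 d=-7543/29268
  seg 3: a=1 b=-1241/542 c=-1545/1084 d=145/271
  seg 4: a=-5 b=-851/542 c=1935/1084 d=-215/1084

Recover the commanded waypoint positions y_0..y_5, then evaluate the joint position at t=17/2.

y_0=-5 y_1=4 y_2=2 y_3=1 y_4=-5 y_5=1
S(17/2) = -1883/4336

y_0 = S_0(0) = a_0 = -5
y_1 = S_1(0) = a_1 = 4
y_2 = S_2(0) = a_2 = 2
y_3 = S_3(0) = a_3 = 1
y_4 = S_4(0) = a_4 = -5
y_5 = S_4(3) = 1
t_q=17/2 is in segment 3 (τ=1/2); S_3(τ)=-1883/4336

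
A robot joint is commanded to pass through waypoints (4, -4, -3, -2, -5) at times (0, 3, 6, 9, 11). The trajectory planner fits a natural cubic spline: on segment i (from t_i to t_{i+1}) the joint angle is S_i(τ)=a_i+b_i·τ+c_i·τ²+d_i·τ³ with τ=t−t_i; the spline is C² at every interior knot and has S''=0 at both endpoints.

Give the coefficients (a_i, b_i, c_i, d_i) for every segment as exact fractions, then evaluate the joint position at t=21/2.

Δ: Δ0=-8/3, Δ1=1/3, Δ2=1/3, Δ3=-3/2
row 1: diag=12, rhs=18; c'=1/4, d'=3/2
row 2: denom=12−3·1/4=45/4; d'=(0−3·3/2)/(45/4)=-2/5
row 3: denom=10−3·4/15=46/5; d'=(-11−3·-2/5)/(46/5)=-49/46
back: M3=-49/46
back: M2=-2/5−4/15·-49/46=-8/69
back: M1=3/2−1/4·-8/69=211/138
M: M0=0, M1=211/138, M2=-8/69, M3=-49/46, M4=0
seg 0: a=4, c=M0/2=0, d=(M1−M0)/(6·3)=211/2484, b=Δ0−h0·(2M0+M1)/6=-947/276
seg 1: a=-4, c=M1/2=211/276, d=(M2−M1)/(6·3)=-227/2484, b=Δ1−h1·(2M1+M2)/6=-157/138
seg 2: a=-3, c=M2/2=-4/69, d=(M3−M2)/(6·3)=-131/2484, b=Δ2−h2·(2M2+M3)/6=271/276
seg 3: a=-2, c=M3/2=-49/92, d=(M4−M3)/(6·2)=49/552, b=Δ3−h3·(2M3+M4)/6=-109/138
t_q=21/2 → seg 3, τ=3/2; S=-2+-109/138·τ+-49/92·τ²+49/552·τ³=-6011/1472

  seg 0: a=4 b=-947/276 c=0 d=211/2484
  seg 1: a=-4 b=-157/138 c=211/276 d=-227/2484
  seg 2: a=-3 b=271/276 c=-4/69 d=-131/2484
  seg 3: a=-2 b=-109/138 c=-49/92 d=49/552
S(21/2) = -6011/1472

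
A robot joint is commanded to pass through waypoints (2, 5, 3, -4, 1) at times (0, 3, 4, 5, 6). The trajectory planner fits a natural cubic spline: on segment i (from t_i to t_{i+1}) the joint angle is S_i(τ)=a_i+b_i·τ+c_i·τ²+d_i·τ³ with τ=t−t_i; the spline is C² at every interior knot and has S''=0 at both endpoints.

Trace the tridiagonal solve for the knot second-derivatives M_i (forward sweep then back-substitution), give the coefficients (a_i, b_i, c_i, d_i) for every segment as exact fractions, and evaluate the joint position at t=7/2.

  seg 0: a=2 b=155/116 c=0 d=-13/348
  seg 1: a=5 b=19/58 c=-39/116 d=-231/116
  seg 2: a=3 b=-733/116 c=-183/29 d=653/116
  seg 3: a=-4 b=-119/58 c=1227/116 d=-409/116
S(7/2) = 4483/928

Δ: Δ0=1, Δ1=-2, Δ2=-7, Δ3=5
row 1: diag=8, rhs=-18; c'=1/8, d'=-9/4
row 2: denom=4−1·1/8=31/8; d'=(-30−1·-9/4)/(31/8)=-222/31
row 3: denom=4−1·8/31=116/31; d'=(72−1·-222/31)/(116/31)=1227/58
back: M3=1227/58
back: M2=-222/31−8/31·1227/58=-366/29
back: M1=-9/4−1/8·-366/29=-39/58
M: M0=0, M1=-39/58, M2=-366/29, M3=1227/58, M4=0
seg 0: a=2, c=M0/2=0, d=(M1−M0)/(6·3)=-13/348, b=Δ0−h0·(2M0+M1)/6=155/116
seg 1: a=5, c=M1/2=-39/116, d=(M2−M1)/(6·1)=-231/116, b=Δ1−h1·(2M1+M2)/6=19/58
seg 2: a=3, c=M2/2=-183/29, d=(M3−M2)/(6·1)=653/116, b=Δ2−h2·(2M2+M3)/6=-733/116
seg 3: a=-4, c=M3/2=1227/116, d=(M4−M3)/(6·1)=-409/116, b=Δ3−h3·(2M3+M4)/6=-119/58
t_q=7/2 → seg 1, τ=1/2; S=5+19/58·τ+-39/116·τ²+-231/116·τ³=4483/928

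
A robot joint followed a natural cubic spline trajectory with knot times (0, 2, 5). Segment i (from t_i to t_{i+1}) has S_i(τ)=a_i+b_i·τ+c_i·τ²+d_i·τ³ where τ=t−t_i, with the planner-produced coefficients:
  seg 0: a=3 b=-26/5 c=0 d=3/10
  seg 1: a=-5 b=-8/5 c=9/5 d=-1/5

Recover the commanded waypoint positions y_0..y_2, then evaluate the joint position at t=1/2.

y_0=3 y_1=-5 y_2=1
S(1/2) = 7/16

y_0 = S_0(0) = a_0 = 3
y_1 = S_1(0) = a_1 = -5
y_2 = S_1(3) = 1
t_q=1/2 is in segment 0 (τ=1/2); S_0(τ)=7/16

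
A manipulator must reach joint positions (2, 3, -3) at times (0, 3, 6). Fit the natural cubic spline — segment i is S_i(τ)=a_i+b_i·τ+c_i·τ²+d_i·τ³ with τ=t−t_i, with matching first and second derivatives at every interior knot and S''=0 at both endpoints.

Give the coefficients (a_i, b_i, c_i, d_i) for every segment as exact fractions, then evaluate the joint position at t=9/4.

Δ: Δ0=1/3, Δ1=-2
row 1: diag=12, rhs=-14; c'=1/4, d'=-7/6
back: M1=-7/6
M: M0=0, M1=-7/6, M2=0
seg 0: a=2, c=M0/2=0, d=(M1−M0)/(6·3)=-7/108, b=Δ0−h0·(2M0+M1)/6=11/12
seg 1: a=3, c=M1/2=-7/12, d=(M2−M1)/(6·3)=7/108, b=Δ1−h1·(2M1+M2)/6=-5/6
t_q=9/4 → seg 0, τ=9/4; S=2+11/12·τ+0·τ²+-7/108·τ³=851/256

  seg 0: a=2 b=11/12 c=0 d=-7/108
  seg 1: a=3 b=-5/6 c=-7/12 d=7/108
S(9/4) = 851/256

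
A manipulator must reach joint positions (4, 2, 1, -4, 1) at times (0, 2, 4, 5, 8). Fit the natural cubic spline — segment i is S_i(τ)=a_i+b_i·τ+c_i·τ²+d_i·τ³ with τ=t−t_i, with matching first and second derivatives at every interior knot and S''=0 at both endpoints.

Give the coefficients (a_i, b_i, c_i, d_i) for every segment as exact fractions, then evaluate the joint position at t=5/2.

  seg 0: a=4 b=-1685/1032 c=0 d=653/4128
  seg 1: a=2 b=137/516 c=653/688 d=-2749/4128
  seg 2: a=1 b=-4055/1032 c=-131/43 d=2039/1032
  seg 3: a=-4 b=-2113/516 c=991/344 d=-991/3096
S(5/2) = 25173/11008

Δ: Δ0=-1, Δ1=-1/2, Δ2=-5, Δ3=5/3
row 1: diag=8, rhs=3; c'=1/4, d'=3/8
row 2: denom=6−2·1/4=11/2; d'=(-27−2·3/8)/(11/2)=-111/22
row 3: denom=8−1·2/11=86/11; d'=(40−1·-111/22)/(86/11)=991/172
back: M3=991/172
back: M2=-111/22−2/11·991/172=-262/43
back: M1=3/8−1/4·-262/43=653/344
M: M0=0, M1=653/344, M2=-262/43, M3=991/172, M4=0
seg 0: a=4, c=M0/2=0, d=(M1−M0)/(6·2)=653/4128, b=Δ0−h0·(2M0+M1)/6=-1685/1032
seg 1: a=2, c=M1/2=653/688, d=(M2−M1)/(6·2)=-2749/4128, b=Δ1−h1·(2M1+M2)/6=137/516
seg 2: a=1, c=M2/2=-131/43, d=(M3−M2)/(6·1)=2039/1032, b=Δ2−h2·(2M2+M3)/6=-4055/1032
seg 3: a=-4, c=M3/2=991/344, d=(M4−M3)/(6·3)=-991/3096, b=Δ3−h3·(2M3+M4)/6=-2113/516
t_q=5/2 → seg 1, τ=1/2; S=2+137/516·τ+653/688·τ²+-2749/4128·τ³=25173/11008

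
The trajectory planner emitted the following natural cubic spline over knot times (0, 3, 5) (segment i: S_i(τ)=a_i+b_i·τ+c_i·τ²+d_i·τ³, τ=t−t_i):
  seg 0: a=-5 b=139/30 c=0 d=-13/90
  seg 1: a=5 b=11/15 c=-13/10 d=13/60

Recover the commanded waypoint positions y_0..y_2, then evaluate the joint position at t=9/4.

y_0 = S_0(0) = a_0 = -5
y_1 = S_1(0) = a_1 = 5
y_2 = S_1(2) = 3
t_q=9/4 is in segment 0 (τ=9/4); S_0(τ)=2419/640

y_0=-5 y_1=5 y_2=3
S(9/4) = 2419/640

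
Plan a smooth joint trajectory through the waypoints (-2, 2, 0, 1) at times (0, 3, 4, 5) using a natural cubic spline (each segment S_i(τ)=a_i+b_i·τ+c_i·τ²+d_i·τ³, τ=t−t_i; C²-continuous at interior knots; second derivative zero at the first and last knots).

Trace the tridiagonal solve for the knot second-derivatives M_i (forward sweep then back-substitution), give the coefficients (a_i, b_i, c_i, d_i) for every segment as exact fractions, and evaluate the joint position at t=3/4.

Δ: Δ0=4/3, Δ1=-2, Δ2=1
row 1: diag=8, rhs=-20; c'=1/8, d'=-5/2
row 2: denom=4−1·1/8=31/8; d'=(18−1·-5/2)/(31/8)=164/31
back: M2=164/31
back: M1=-5/2−1/8·164/31=-98/31
M: M0=0, M1=-98/31, M2=164/31, M3=0
seg 0: a=-2, c=M0/2=0, d=(M1−M0)/(6·3)=-49/279, b=Δ0−h0·(2M0+M1)/6=271/93
seg 1: a=2, c=M1/2=-49/31, d=(M2−M1)/(6·1)=131/93, b=Δ1−h1·(2M1+M2)/6=-170/93
seg 2: a=0, c=M2/2=82/31, d=(M3−M2)/(6·1)=-82/93, b=Δ2−h2·(2M2+M3)/6=-71/93
t_q=3/4 → seg 0, τ=3/4; S=-2+271/93·τ+0·τ²+-49/279·τ³=221/1984

  seg 0: a=-2 b=271/93 c=0 d=-49/279
  seg 1: a=2 b=-170/93 c=-49/31 d=131/93
  seg 2: a=0 b=-71/93 c=82/31 d=-82/93
S(3/4) = 221/1984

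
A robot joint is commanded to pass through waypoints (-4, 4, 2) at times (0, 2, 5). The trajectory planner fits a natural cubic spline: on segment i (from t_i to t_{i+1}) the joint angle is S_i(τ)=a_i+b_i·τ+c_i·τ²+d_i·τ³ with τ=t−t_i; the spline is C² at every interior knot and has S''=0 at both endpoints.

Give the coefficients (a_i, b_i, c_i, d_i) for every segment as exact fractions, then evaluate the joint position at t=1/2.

Δ: Δ0=4, Δ1=-2/3
row 1: diag=10, rhs=-28; c'=3/10, d'=-14/5
back: M1=-14/5
M: M0=0, M1=-14/5, M2=0
seg 0: a=-4, c=M0/2=0, d=(M1−M0)/(6·2)=-7/30, b=Δ0−h0·(2M0+M1)/6=74/15
seg 1: a=4, c=M1/2=-7/5, d=(M2−M1)/(6·3)=7/45, b=Δ1−h1·(2M1+M2)/6=32/15
t_q=1/2 → seg 0, τ=1/2; S=-4+74/15·τ+0·τ²+-7/30·τ³=-25/16

  seg 0: a=-4 b=74/15 c=0 d=-7/30
  seg 1: a=4 b=32/15 c=-7/5 d=7/45
S(1/2) = -25/16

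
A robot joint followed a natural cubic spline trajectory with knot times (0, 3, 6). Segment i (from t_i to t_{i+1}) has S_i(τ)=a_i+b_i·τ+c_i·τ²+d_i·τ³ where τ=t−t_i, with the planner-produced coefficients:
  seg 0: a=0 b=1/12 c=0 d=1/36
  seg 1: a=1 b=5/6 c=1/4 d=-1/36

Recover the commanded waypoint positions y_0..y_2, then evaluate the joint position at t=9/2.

y_0=0 y_1=1 y_2=5
S(9/2) = 87/32

y_0 = S_0(0) = a_0 = 0
y_1 = S_1(0) = a_1 = 1
y_2 = S_1(3) = 5
t_q=9/2 is in segment 1 (τ=3/2); S_1(τ)=87/32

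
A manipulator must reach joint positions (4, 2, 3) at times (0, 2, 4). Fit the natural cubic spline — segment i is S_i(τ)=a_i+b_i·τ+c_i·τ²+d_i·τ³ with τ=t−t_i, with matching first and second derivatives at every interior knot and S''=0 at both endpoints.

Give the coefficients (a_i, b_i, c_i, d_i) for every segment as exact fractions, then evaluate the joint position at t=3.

Δ: Δ0=-1, Δ1=1/2
row 1: diag=8, rhs=9; c'=1/4, d'=9/8
back: M1=9/8
M: M0=0, M1=9/8, M2=0
seg 0: a=4, c=M0/2=0, d=(M1−M0)/(6·2)=3/32, b=Δ0−h0·(2M0+M1)/6=-11/8
seg 1: a=2, c=M1/2=9/16, d=(M2−M1)/(6·2)=-3/32, b=Δ1−h1·(2M1+M2)/6=-1/4
t_q=3 → seg 1, τ=1; S=2+-1/4·τ+9/16·τ²+-3/32·τ³=71/32

  seg 0: a=4 b=-11/8 c=0 d=3/32
  seg 1: a=2 b=-1/4 c=9/16 d=-3/32
S(3) = 71/32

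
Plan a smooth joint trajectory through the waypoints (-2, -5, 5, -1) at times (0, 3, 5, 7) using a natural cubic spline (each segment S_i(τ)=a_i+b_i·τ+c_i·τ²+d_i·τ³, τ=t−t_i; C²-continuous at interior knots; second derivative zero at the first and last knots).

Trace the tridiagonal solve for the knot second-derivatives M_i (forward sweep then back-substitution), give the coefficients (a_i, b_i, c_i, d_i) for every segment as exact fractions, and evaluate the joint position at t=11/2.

Δ: Δ0=-1, Δ1=5, Δ2=-3
row 1: diag=10, rhs=36; c'=1/5, d'=18/5
row 2: denom=8−2·1/5=38/5; d'=(-48−2·18/5)/(38/5)=-138/19
back: M2=-138/19
back: M1=18/5−1/5·-138/19=96/19
M: M0=0, M1=96/19, M2=-138/19, M3=0
seg 0: a=-2, c=M0/2=0, d=(M1−M0)/(6·3)=16/57, b=Δ0−h0·(2M0+M1)/6=-67/19
seg 1: a=-5, c=M1/2=48/19, d=(M2−M1)/(6·2)=-39/38, b=Δ1−h1·(2M1+M2)/6=77/19
seg 2: a=5, c=M2/2=-69/19, d=(M3−M2)/(6·2)=23/38, b=Δ2−h2·(2M2+M3)/6=35/19
t_q=11/2 → seg 2, τ=1/2; S=5+35/19·τ+-69/19·τ²+23/38·τ³=1547/304

  seg 0: a=-2 b=-67/19 c=0 d=16/57
  seg 1: a=-5 b=77/19 c=48/19 d=-39/38
  seg 2: a=5 b=35/19 c=-69/19 d=23/38
S(11/2) = 1547/304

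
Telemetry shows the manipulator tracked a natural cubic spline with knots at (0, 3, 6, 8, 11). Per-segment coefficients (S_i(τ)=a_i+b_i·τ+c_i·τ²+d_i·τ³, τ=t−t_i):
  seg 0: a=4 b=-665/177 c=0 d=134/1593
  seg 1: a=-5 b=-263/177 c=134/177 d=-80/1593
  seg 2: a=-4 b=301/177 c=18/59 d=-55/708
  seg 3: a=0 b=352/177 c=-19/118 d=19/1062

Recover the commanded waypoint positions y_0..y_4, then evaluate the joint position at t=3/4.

y_0 = S_0(0) = a_0 = 4
y_1 = S_1(0) = a_1 = -5
y_2 = S_2(0) = a_2 = -4
y_3 = S_3(0) = a_3 = 0
y_4 = S_3(3) = 5
t_q=3/4 is in segment 0 (τ=3/4); S_0(τ)=2299/1888

y_0=4 y_1=-5 y_2=-4 y_3=0 y_4=5
S(3/4) = 2299/1888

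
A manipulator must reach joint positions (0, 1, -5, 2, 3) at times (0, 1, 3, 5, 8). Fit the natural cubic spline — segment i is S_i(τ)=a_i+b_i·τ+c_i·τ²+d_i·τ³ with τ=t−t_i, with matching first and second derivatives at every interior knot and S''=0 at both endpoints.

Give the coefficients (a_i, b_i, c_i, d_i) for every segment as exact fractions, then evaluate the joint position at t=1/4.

  seg 0: a=0 b=647/312 c=0 d=-335/312
  seg 1: a=1 b=-179/156 c=-335/104 d=179/156
  seg 2: a=-5 b=-41/156 c=381/104 d=-139/156
  seg 3: a=2 b=577/156 c=-175/104 d=175/936
S(1/4) = 3339/6656

Δ: Δ0=1, Δ1=-3, Δ2=7/2, Δ3=1/3
row 1: diag=6, rhs=-24; c'=1/3, d'=-4
row 2: denom=8−2·1/3=22/3; d'=(39−2·-4)/(22/3)=141/22
row 3: denom=10−2·3/11=104/11; d'=(-19−2·141/22)/(104/11)=-175/52
back: M3=-175/52
back: M2=141/22−3/11·-175/52=381/52
back: M1=-4−1/3·381/52=-335/52
M: M0=0, M1=-335/52, M2=381/52, M3=-175/52, M4=0
seg 0: a=0, c=M0/2=0, d=(M1−M0)/(6·1)=-335/312, b=Δ0−h0·(2M0+M1)/6=647/312
seg 1: a=1, c=M1/2=-335/104, d=(M2−M1)/(6·2)=179/156, b=Δ1−h1·(2M1+M2)/6=-179/156
seg 2: a=-5, c=M2/2=381/104, d=(M3−M2)/(6·2)=-139/156, b=Δ2−h2·(2M2+M3)/6=-41/156
seg 3: a=2, c=M3/2=-175/104, d=(M4−M3)/(6·3)=175/936, b=Δ3−h3·(2M3+M4)/6=577/156
t_q=1/4 → seg 0, τ=1/4; S=0+647/312·τ+0·τ²+-335/312·τ³=3339/6656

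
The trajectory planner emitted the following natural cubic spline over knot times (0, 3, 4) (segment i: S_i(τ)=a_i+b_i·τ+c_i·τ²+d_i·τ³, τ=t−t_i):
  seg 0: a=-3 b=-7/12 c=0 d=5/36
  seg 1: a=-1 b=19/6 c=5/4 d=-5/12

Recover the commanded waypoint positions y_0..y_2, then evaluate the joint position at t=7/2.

y_0 = S_0(0) = a_0 = -3
y_1 = S_1(0) = a_1 = -1
y_2 = S_1(1) = 3
t_q=7/2 is in segment 1 (τ=1/2); S_1(τ)=27/32

y_0=-3 y_1=-1 y_2=3
S(7/2) = 27/32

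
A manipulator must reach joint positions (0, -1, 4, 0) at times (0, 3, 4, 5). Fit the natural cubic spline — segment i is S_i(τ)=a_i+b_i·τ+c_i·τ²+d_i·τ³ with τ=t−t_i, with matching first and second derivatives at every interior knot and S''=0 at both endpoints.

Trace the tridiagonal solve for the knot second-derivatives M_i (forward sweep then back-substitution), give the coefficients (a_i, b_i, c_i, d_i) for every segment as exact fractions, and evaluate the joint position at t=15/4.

Δ: Δ0=-1/3, Δ1=5, Δ2=-4
row 1: diag=8, rhs=32; c'=1/8, d'=4
row 2: denom=4−1·1/8=31/8; d'=(-54−1·4)/(31/8)=-464/31
back: M2=-464/31
back: M1=4−1/8·-464/31=182/31
M: M0=0, M1=182/31, M2=-464/31, M3=0
seg 0: a=0, c=M0/2=0, d=(M1−M0)/(6·3)=91/279, b=Δ0−h0·(2M0+M1)/6=-304/93
seg 1: a=-1, c=M1/2=91/31, d=(M2−M1)/(6·1)=-323/93, b=Δ1−h1·(2M1+M2)/6=515/93
seg 2: a=4, c=M2/2=-232/31, d=(M3−M2)/(6·1)=232/93, b=Δ2−h2·(2M2+M3)/6=92/93
t_q=15/4 → seg 1, τ=3/4; S=-1+515/93·τ+91/31·τ²+-323/93·τ³=6625/1984

  seg 0: a=0 b=-304/93 c=0 d=91/279
  seg 1: a=-1 b=515/93 c=91/31 d=-323/93
  seg 2: a=4 b=92/93 c=-232/31 d=232/93
S(15/4) = 6625/1984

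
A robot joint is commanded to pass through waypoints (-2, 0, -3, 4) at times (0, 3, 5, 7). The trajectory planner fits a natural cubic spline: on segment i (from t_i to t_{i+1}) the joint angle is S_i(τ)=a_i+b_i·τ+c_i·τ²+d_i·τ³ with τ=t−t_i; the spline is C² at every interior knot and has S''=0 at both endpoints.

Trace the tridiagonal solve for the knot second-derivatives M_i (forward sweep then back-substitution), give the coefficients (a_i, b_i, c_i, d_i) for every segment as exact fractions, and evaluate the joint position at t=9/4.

Δ: Δ0=2/3, Δ1=-3/2, Δ2=7/2
row 1: diag=10, rhs=-13; c'=1/5, d'=-13/10
row 2: denom=8−2·1/5=38/5; d'=(30−2·-13/10)/(38/5)=163/38
back: M2=163/38
back: M1=-13/10−1/5·163/38=-41/19
M: M0=0, M1=-41/19, M2=163/38, M3=0
seg 0: a=-2, c=M0/2=0, d=(M1−M0)/(6·3)=-41/342, b=Δ0−h0·(2M0+M1)/6=199/114
seg 1: a=0, c=M1/2=-41/38, d=(M2−M1)/(6·2)=245/456, b=Δ1−h1·(2M1+M2)/6=-85/57
seg 2: a=-3, c=M2/2=163/76, d=(M3−M2)/(6·2)=-163/456, b=Δ2−h2·(2M2+M3)/6=73/114
t_q=9/4 → seg 0, τ=9/4; S=-2+199/114·τ+0·τ²+-41/342·τ³=1367/2432

  seg 0: a=-2 b=199/114 c=0 d=-41/342
  seg 1: a=0 b=-85/57 c=-41/38 d=245/456
  seg 2: a=-3 b=73/114 c=163/76 d=-163/456
S(9/4) = 1367/2432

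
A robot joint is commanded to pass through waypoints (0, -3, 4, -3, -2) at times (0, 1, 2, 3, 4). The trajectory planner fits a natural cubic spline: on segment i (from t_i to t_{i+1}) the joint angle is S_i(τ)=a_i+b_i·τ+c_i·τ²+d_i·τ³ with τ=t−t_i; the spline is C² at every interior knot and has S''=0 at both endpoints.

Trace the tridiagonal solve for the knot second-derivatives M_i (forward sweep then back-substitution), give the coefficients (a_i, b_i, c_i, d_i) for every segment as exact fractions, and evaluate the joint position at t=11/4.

Δ: Δ0=-3, Δ1=7, Δ2=-7, Δ3=1
row 1: diag=4, rhs=60; c'=1/4, d'=15
row 2: denom=4−1·1/4=15/4; d'=(-84−1·15)/(15/4)=-132/5
row 3: denom=4−1·4/15=56/15; d'=(48−1·-132/5)/(56/15)=279/14
back: M3=279/14
back: M2=-132/5−4/15·279/14=-222/7
back: M1=15−1/4·-222/7=321/14
M: M0=0, M1=321/14, M2=-222/7, M3=279/14, M4=0
seg 0: a=0, c=M0/2=0, d=(M1−M0)/(6·1)=107/28, b=Δ0−h0·(2M0+M1)/6=-191/28
seg 1: a=-3, c=M1/2=321/28, d=(M2−M1)/(6·1)=-255/28, b=Δ1−h1·(2M1+M2)/6=65/14
seg 2: a=4, c=M2/2=-111/7, d=(M3−M2)/(6·1)=241/28, b=Δ2−h2·(2M2+M3)/6=1/4
seg 3: a=-3, c=M3/2=279/28, d=(M4−M3)/(6·1)=-93/28, b=Δ3−h3·(2M3+M4)/6=-79/14
t_q=11/4 → seg 2, τ=3/4; S=4+1/4·τ+-111/7·τ²+241/28·τ³=-1973/1792

  seg 0: a=0 b=-191/28 c=0 d=107/28
  seg 1: a=-3 b=65/14 c=321/28 d=-255/28
  seg 2: a=4 b=1/4 c=-111/7 d=241/28
  seg 3: a=-3 b=-79/14 c=279/28 d=-93/28
S(11/4) = -1973/1792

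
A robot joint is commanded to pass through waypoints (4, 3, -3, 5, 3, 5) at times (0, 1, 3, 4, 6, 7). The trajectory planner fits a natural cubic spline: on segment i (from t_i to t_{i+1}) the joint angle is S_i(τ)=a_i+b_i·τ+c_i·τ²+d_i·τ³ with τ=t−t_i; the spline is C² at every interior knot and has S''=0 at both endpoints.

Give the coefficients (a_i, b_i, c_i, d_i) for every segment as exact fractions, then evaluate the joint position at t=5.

Δ: Δ0=-1, Δ1=-3, Δ2=8, Δ3=-1, Δ4=2
row 1: diag=6, rhs=-12; c'=1/3, d'=-2
row 2: denom=6−2·1/3=16/3; d'=(66−2·-2)/(16/3)=105/8
row 3: denom=6−1·3/16=93/16; d'=(-54−1·105/8)/(93/16)=-358/31
row 4: denom=6−2·32/93=494/93; d'=(18−2·-358/31)/(494/93)=147/19
back: M4=147/19
back: M3=-358/31−32/93·147/19=-270/19
back: M2=105/8−3/16·-270/19=300/19
back: M1=-2−1/3·300/19=-138/19
M: M0=0, M1=-138/19, M2=300/19, M3=-270/19, M4=147/19, M5=0
seg 0: a=4, c=M0/2=0, d=(M1−M0)/(6·1)=-23/19, b=Δ0−h0·(2M0+M1)/6=4/19
seg 1: a=3, c=M1/2=-69/19, d=(M2−M1)/(6·2)=73/38, b=Δ1−h1·(2M1+M2)/6=-65/19
seg 2: a=-3, c=M2/2=150/19, d=(M3−M2)/(6·1)=-5, b=Δ2−h2·(2M2+M3)/6=97/19
seg 3: a=5, c=M3/2=-135/19, d=(M4−M3)/(6·2)=139/76, b=Δ3−h3·(2M3+M4)/6=112/19
seg 4: a=3, c=M4/2=147/38, d=(M5−M4)/(6·1)=-49/38, b=Δ4−h4·(2M4+M5)/6=-11/19
t_q=5 → seg 3, τ=1; S=5+112/19·τ+-135/19·τ²+139/76·τ³=427/76

  seg 0: a=4 b=4/19 c=0 d=-23/19
  seg 1: a=3 b=-65/19 c=-69/19 d=73/38
  seg 2: a=-3 b=97/19 c=150/19 d=-5
  seg 3: a=5 b=112/19 c=-135/19 d=139/76
  seg 4: a=3 b=-11/19 c=147/38 d=-49/38
S(5) = 427/76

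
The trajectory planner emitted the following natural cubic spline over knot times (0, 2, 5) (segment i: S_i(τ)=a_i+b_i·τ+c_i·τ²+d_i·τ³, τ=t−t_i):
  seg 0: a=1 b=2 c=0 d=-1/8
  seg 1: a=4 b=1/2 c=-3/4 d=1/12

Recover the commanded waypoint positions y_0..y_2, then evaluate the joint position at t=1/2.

y_0=1 y_1=4 y_2=1
S(1/2) = 127/64

y_0 = S_0(0) = a_0 = 1
y_1 = S_1(0) = a_1 = 4
y_2 = S_1(3) = 1
t_q=1/2 is in segment 0 (τ=1/2); S_0(τ)=127/64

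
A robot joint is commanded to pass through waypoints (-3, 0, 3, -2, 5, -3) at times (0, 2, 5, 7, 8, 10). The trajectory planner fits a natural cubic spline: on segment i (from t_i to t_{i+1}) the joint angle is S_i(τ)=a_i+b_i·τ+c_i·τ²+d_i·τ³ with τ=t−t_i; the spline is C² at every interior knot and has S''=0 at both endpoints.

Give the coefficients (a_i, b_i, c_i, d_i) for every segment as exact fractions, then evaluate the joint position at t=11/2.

  seg 0: a=-3 b=1277/1178 c=0 d=245/2356
  seg 1: a=0 b=2747/1178 c=735/1178 d=-629/1767
  seg 2: a=3 b=-4165/1178 c=-3039/1178 d=3649/2356
  seg 3: a=-2 b=5573/1178 c=3954/589 d=-5235/1178
  seg 4: a=5 b=2842/589 c=-7797/1178 d=2599/2356
S(11/2) = 14717/18848

Δ: Δ0=3/2, Δ1=1, Δ2=-5/2, Δ3=7, Δ4=-4
row 1: diag=10, rhs=-3; c'=3/10, d'=-3/10
row 2: denom=10−3·3/10=91/10; d'=(-21−3·-3/10)/(91/10)=-201/91
row 3: denom=6−2·20/91=506/91; d'=(57−2·-201/91)/(506/91)=243/22
row 4: denom=6−1·91/506=2945/506; d'=(-66−1·243/22)/(2945/506)=-7797/589
back: M4=-7797/589
back: M3=243/22−91/506·-7797/589=7908/589
back: M2=-201/91−20/91·7908/589=-3039/589
back: M1=-3/10−3/10·-3039/589=735/589
M: M0=0, M1=735/589, M2=-3039/589, M3=7908/589, M4=-7797/589, M5=0
seg 0: a=-3, c=M0/2=0, d=(M1−M0)/(6·2)=245/2356, b=Δ0−h0·(2M0+M1)/6=1277/1178
seg 1: a=0, c=M1/2=735/1178, d=(M2−M1)/(6·3)=-629/1767, b=Δ1−h1·(2M1+M2)/6=2747/1178
seg 2: a=3, c=M2/2=-3039/1178, d=(M3−M2)/(6·2)=3649/2356, b=Δ2−h2·(2M2+M3)/6=-4165/1178
seg 3: a=-2, c=M3/2=3954/589, d=(M4−M3)/(6·1)=-5235/1178, b=Δ3−h3·(2M3+M4)/6=5573/1178
seg 4: a=5, c=M4/2=-7797/1178, d=(M5−M4)/(6·2)=2599/2356, b=Δ4−h4·(2M4+M5)/6=2842/589
t_q=11/2 → seg 2, τ=1/2; S=3+-4165/1178·τ+-3039/1178·τ²+3649/2356·τ³=14717/18848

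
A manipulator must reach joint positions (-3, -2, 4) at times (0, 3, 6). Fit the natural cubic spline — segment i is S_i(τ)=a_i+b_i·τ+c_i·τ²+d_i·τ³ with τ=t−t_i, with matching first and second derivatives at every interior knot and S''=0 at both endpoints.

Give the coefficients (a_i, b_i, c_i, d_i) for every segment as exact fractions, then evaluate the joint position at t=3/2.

  seg 0: a=-3 b=-1/12 c=0 d=5/108
  seg 1: a=-2 b=7/6 c=5/12 d=-5/108
S(3/2) = -95/32

Δ: Δ0=1/3, Δ1=2
row 1: diag=12, rhs=10; c'=1/4, d'=5/6
back: M1=5/6
M: M0=0, M1=5/6, M2=0
seg 0: a=-3, c=M0/2=0, d=(M1−M0)/(6·3)=5/108, b=Δ0−h0·(2M0+M1)/6=-1/12
seg 1: a=-2, c=M1/2=5/12, d=(M2−M1)/(6·3)=-5/108, b=Δ1−h1·(2M1+M2)/6=7/6
t_q=3/2 → seg 0, τ=3/2; S=-3+-1/12·τ+0·τ²+5/108·τ³=-95/32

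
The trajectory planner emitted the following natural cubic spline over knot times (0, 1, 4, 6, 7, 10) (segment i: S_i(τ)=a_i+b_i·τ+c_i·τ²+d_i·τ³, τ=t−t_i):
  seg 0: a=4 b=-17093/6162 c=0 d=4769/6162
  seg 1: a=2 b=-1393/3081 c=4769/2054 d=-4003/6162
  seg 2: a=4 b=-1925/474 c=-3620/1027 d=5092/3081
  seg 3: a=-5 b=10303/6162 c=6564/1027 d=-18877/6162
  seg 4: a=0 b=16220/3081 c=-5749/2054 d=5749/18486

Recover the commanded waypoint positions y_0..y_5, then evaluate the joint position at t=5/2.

y_0 = S_0(0) = a_0 = 4
y_1 = S_1(0) = a_1 = 2
y_2 = S_2(0) = a_2 = 4
y_3 = S_3(0) = a_3 = -5
y_4 = S_4(0) = a_4 = 0
y_5 = S_4(3) = -1
t_q=5/2 is in segment 1 (τ=3/2); S_1(τ)=71535/16432

y_0=4 y_1=2 y_2=4 y_3=-5 y_4=0 y_5=-1
S(5/2) = 71535/16432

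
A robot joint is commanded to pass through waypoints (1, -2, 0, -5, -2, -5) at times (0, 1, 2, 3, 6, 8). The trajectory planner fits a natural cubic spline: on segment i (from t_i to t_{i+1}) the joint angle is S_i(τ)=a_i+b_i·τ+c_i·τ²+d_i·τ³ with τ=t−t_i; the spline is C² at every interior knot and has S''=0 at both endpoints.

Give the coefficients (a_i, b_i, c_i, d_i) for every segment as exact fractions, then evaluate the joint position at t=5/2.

Δ: Δ0=-3, Δ1=2, Δ2=-5, Δ3=1, Δ4=-3/2
row 1: diag=4, rhs=30; c'=1/4, d'=15/2
row 2: denom=4−1·1/4=15/4; d'=(-42−1·15/2)/(15/4)=-66/5
row 3: denom=8−1·4/15=116/15; d'=(36−1·-66/5)/(116/15)=369/58
row 4: denom=10−3·45/116=1025/116; d'=(-15−3·369/58)/(1025/116)=-3954/1025
back: M4=-3954/1025
back: M3=369/58−45/116·-3954/1025=1611/205
back: M2=-66/5−4/15·1611/205=-15678/1025
back: M1=15/2−1/4·-15678/1025=11607/1025
M: M0=0, M1=11607/1025, M2=-15678/1025, M3=1611/205, M4=-3954/1025, M5=0
seg 0: a=1, c=M0/2=0, d=(M1−M0)/(6·1)=3869/2050, b=Δ0−h0·(2M0+M1)/6=-10019/2050
seg 1: a=-2, c=M1/2=11607/2050, d=(M2−M1)/(6·1)=-1819/410, b=Δ1−h1·(2M1+M2)/6=794/1025
seg 2: a=0, c=M2/2=-7839/1025, d=(M3−M2)/(6·1)=7911/2050, b=Δ2−h2·(2M2+M3)/6=-2483/2050
seg 3: a=-5, c=M3/2=1611/410, d=(M4−M3)/(6·3)=-4003/6150, b=Δ3−h3·(2M3+M4)/6=-5053/1025
seg 4: a=-2, c=M4/2=-1977/1025, d=(M5−M4)/(6·2)=659/2050, b=Δ4−h4·(2M4+M5)/6=2197/2050
t_q=5/2 → seg 2, τ=1/2; S=0+-2483/2050·τ+-7839/1025·τ²+7911/2050·τ³=-33377/16400

  seg 0: a=1 b=-10019/2050 c=0 d=3869/2050
  seg 1: a=-2 b=794/1025 c=11607/2050 d=-1819/410
  seg 2: a=0 b=-2483/2050 c=-7839/1025 d=7911/2050
  seg 3: a=-5 b=-5053/1025 c=1611/410 d=-4003/6150
  seg 4: a=-2 b=2197/2050 c=-1977/1025 d=659/2050
S(5/2) = -33377/16400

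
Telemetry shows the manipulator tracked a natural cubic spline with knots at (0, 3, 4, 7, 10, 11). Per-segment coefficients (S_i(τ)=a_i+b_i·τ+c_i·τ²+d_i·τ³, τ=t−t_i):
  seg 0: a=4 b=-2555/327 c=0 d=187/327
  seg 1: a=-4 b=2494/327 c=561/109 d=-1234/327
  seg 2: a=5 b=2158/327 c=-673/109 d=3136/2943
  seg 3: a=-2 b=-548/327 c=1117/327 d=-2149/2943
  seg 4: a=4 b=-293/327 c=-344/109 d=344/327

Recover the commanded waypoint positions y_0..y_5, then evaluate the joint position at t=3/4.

y_0 = S_0(0) = a_0 = 4
y_1 = S_1(0) = a_1 = -4
y_2 = S_2(0) = a_2 = 5
y_3 = S_3(0) = a_3 = -2
y_4 = S_4(0) = a_4 = 4
y_5 = S_4(1) = 1
t_q=3/4 is in segment 0 (τ=3/4); S_0(τ)=-11293/6976

y_0=4 y_1=-4 y_2=5 y_3=-2 y_4=4 y_5=1
S(3/4) = -11293/6976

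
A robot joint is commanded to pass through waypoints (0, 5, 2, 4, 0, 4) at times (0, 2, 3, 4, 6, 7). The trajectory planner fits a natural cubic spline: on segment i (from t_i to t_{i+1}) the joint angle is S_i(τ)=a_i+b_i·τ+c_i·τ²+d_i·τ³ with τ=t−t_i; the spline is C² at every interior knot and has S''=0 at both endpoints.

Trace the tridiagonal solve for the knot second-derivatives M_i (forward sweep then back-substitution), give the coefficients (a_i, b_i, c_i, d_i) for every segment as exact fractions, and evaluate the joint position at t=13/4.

  seg 0: a=0 b=871/175 c=0 d=-867/1400
  seg 1: a=5 b=-859/350 c=-2601/700 d=317/100
  seg 2: a=2 b=-263/700 c=1014/175 d=-2393/700
  seg 3: a=4 b=67/70 c=-3123/700 d=261/175
  seg 4: a=0 b=353/350 c=3141/700 d=-1047/700
S(13/4) = 99223/44800

Δ: Δ0=5/2, Δ1=-3, Δ2=2, Δ3=-2, Δ4=4
row 1: diag=6, rhs=-33; c'=1/6, d'=-11/2
row 2: denom=4−1·1/6=23/6; d'=(30−1·-11/2)/(23/6)=213/23
row 3: denom=6−1·6/23=132/23; d'=(-24−1·213/23)/(132/23)=-255/44
row 4: denom=6−2·23/66=175/33; d'=(36−2·-255/44)/(175/33)=3141/350
back: M4=3141/350
back: M3=-255/44−23/66·3141/350=-3123/350
back: M2=213/23−6/23·-3123/350=2028/175
back: M1=-11/2−1/6·2028/175=-2601/350
M: M0=0, M1=-2601/350, M2=2028/175, M3=-3123/350, M4=3141/350, M5=0
seg 0: a=0, c=M0/2=0, d=(M1−M0)/(6·2)=-867/1400, b=Δ0−h0·(2M0+M1)/6=871/175
seg 1: a=5, c=M1/2=-2601/700, d=(M2−M1)/(6·1)=317/100, b=Δ1−h1·(2M1+M2)/6=-859/350
seg 2: a=2, c=M2/2=1014/175, d=(M3−M2)/(6·1)=-2393/700, b=Δ2−h2·(2M2+M3)/6=-263/700
seg 3: a=4, c=M3/2=-3123/700, d=(M4−M3)/(6·2)=261/175, b=Δ3−h3·(2M3+M4)/6=67/70
seg 4: a=0, c=M4/2=3141/700, d=(M5−M4)/(6·1)=-1047/700, b=Δ4−h4·(2M4+M5)/6=353/350
t_q=13/4 → seg 2, τ=1/4; S=2+-263/700·τ+1014/175·τ²+-2393/700·τ³=99223/44800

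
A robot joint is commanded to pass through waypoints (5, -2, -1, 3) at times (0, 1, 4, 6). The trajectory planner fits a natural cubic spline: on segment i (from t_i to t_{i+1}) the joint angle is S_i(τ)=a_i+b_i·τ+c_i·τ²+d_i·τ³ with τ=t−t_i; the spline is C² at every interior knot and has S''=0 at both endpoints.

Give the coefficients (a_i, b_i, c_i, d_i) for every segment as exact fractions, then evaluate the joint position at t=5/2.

Δ: Δ0=-7, Δ1=1/3, Δ2=2
row 1: diag=8, rhs=44; c'=3/8, d'=11/2
row 2: denom=10−3·3/8=71/8; d'=(10−3·11/2)/(71/8)=-52/71
back: M2=-52/71
back: M1=11/2−3/8·-52/71=410/71
M: M0=0, M1=410/71, M2=-52/71, M3=0
seg 0: a=5, c=M0/2=0, d=(M1−M0)/(6·1)=205/213, b=Δ0−h0·(2M0+M1)/6=-1696/213
seg 1: a=-2, c=M1/2=205/71, d=(M2−M1)/(6·3)=-77/213, b=Δ1−h1·(2M1+M2)/6=-1081/213
seg 2: a=-1, c=M2/2=-26/71, d=(M3−M2)/(6·2)=13/213, b=Δ2−h2·(2M2+M3)/6=530/213
t_q=5/2 → seg 1, τ=3/2; S=-2+-1081/213·τ+205/71·τ²+-77/213·τ³=-2463/568

  seg 0: a=5 b=-1696/213 c=0 d=205/213
  seg 1: a=-2 b=-1081/213 c=205/71 d=-77/213
  seg 2: a=-1 b=530/213 c=-26/71 d=13/213
S(5/2) = -2463/568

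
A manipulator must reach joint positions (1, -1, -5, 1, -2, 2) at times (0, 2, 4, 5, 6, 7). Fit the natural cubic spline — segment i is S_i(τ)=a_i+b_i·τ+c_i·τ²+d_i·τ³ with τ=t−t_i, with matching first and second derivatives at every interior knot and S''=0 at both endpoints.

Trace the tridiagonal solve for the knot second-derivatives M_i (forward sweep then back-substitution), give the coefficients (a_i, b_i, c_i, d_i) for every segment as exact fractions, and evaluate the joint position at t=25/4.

  seg 0: a=1 b=49/157 c=0 d=-103/314
  seg 1: a=-1 b=-569/157 c=-309/157 d=873/628
  seg 2: a=-5 b=814/157 c=2001/314 d=-1745/314
  seg 3: a=1 b=395/314 c=-1617/157 d=1897/314
  seg 4: a=-2 b=-191/157 c=2457/314 d=-819/314
S(25/4) = -37295/20096

Δ: Δ0=-1, Δ1=-2, Δ2=6, Δ3=-3, Δ4=4
row 1: diag=8, rhs=-6; c'=1/4, d'=-3/4
row 2: denom=6−2·1/4=11/2; d'=(48−2·-3/4)/(11/2)=9
row 3: denom=4−1·2/11=42/11; d'=(-54−1·9)/(42/11)=-33/2
row 4: denom=4−1·11/42=157/42; d'=(42−1·-33/2)/(157/42)=2457/157
back: M4=2457/157
back: M3=-33/2−11/42·2457/157=-3234/157
back: M2=9−2/11·-3234/157=2001/157
back: M1=-3/4−1/4·2001/157=-618/157
M: M0=0, M1=-618/157, M2=2001/157, M3=-3234/157, M4=2457/157, M5=0
seg 0: a=1, c=M0/2=0, d=(M1−M0)/(6·2)=-103/314, b=Δ0−h0·(2M0+M1)/6=49/157
seg 1: a=-1, c=M1/2=-309/157, d=(M2−M1)/(6·2)=873/628, b=Δ1−h1·(2M1+M2)/6=-569/157
seg 2: a=-5, c=M2/2=2001/314, d=(M3−M2)/(6·1)=-1745/314, b=Δ2−h2·(2M2+M3)/6=814/157
seg 3: a=1, c=M3/2=-1617/157, d=(M4−M3)/(6·1)=1897/314, b=Δ3−h3·(2M3+M4)/6=395/314
seg 4: a=-2, c=M4/2=2457/314, d=(M5−M4)/(6·1)=-819/314, b=Δ4−h4·(2M4+M5)/6=-191/157
t_q=25/4 → seg 4, τ=1/4; S=-2+-191/157·τ+2457/314·τ²+-819/314·τ³=-37295/20096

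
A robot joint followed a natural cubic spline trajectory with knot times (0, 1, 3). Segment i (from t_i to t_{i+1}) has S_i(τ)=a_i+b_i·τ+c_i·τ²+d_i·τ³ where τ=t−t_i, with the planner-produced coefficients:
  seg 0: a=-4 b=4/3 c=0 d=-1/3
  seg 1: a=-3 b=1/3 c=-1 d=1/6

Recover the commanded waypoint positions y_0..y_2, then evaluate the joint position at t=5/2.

y_0 = S_0(0) = a_0 = -4
y_1 = S_1(0) = a_1 = -3
y_2 = S_1(2) = -5
t_q=5/2 is in segment 1 (τ=3/2); S_1(τ)=-67/16

y_0=-4 y_1=-3 y_2=-5
S(5/2) = -67/16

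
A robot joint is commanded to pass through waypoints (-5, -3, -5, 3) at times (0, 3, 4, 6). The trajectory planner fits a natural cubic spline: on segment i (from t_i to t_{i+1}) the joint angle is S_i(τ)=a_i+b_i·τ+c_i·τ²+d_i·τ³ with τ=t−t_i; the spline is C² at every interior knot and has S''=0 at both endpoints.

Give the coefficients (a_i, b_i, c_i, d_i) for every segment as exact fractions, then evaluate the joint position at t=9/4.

  seg 0: a=-5 b=292/141 c=0 d=-22/141
  seg 1: a=-3 b=-302/141 c=-66/47 d=218/141
  seg 2: a=-5 b=-44/141 c=152/47 d=-76/141
S(9/4) = -3185/1504

Δ: Δ0=2/3, Δ1=-2, Δ2=4
row 1: diag=8, rhs=-16; c'=1/8, d'=-2
row 2: denom=6−1·1/8=47/8; d'=(36−1·-2)/(47/8)=304/47
back: M2=304/47
back: M1=-2−1/8·304/47=-132/47
M: M0=0, M1=-132/47, M2=304/47, M3=0
seg 0: a=-5, c=M0/2=0, d=(M1−M0)/(6·3)=-22/141, b=Δ0−h0·(2M0+M1)/6=292/141
seg 1: a=-3, c=M1/2=-66/47, d=(M2−M1)/(6·1)=218/141, b=Δ1−h1·(2M1+M2)/6=-302/141
seg 2: a=-5, c=M2/2=152/47, d=(M3−M2)/(6·2)=-76/141, b=Δ2−h2·(2M2+M3)/6=-44/141
t_q=9/4 → seg 0, τ=9/4; S=-5+292/141·τ+0·τ²+-22/141·τ³=-3185/1504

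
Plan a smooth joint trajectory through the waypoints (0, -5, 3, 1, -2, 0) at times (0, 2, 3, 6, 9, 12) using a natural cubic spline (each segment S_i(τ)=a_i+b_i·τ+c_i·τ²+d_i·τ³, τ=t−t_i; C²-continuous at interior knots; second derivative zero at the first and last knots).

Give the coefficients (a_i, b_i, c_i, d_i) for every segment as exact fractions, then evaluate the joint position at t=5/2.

  seg 0: a=0 b=-8209/1266 c=0 d=1261/1266
  seg 1: a=-5 b=6923/1266 c=1261/211 d=-4361/1266
  seg 2: a=3 b=4486/633 c=-1839/422 d=2245/3798
  seg 3: a=1 b=-3925/1266 c=203/211 d=-995/11394
  seg 4: a=-2 b=199/633 c=223/1266 d=-223/11394
S(5/2) = -4059/3376

Δ: Δ0=-5/2, Δ1=8, Δ2=-2/3, Δ3=-1, Δ4=2/3
row 1: diag=6, rhs=63; c'=1/6, d'=21/2
row 2: denom=8−1·1/6=47/6; d'=(-52−1·21/2)/(47/6)=-375/47
row 3: denom=12−3·18/47=510/47; d'=(-2−3·-375/47)/(510/47)=1031/510
row 4: denom=12−3·47/170=1899/170; d'=(10−3·1031/510)/(1899/170)=223/633
back: M4=223/633
back: M3=1031/510−47/170·223/633=406/211
back: M2=-375/47−18/47·406/211=-1839/211
back: M1=21/2−1/6·-1839/211=2522/211
M: M0=0, M1=2522/211, M2=-1839/211, M3=406/211, M4=223/633, M5=0
seg 0: a=0, c=M0/2=0, d=(M1−M0)/(6·2)=1261/1266, b=Δ0−h0·(2M0+M1)/6=-8209/1266
seg 1: a=-5, c=M1/2=1261/211, d=(M2−M1)/(6·1)=-4361/1266, b=Δ1−h1·(2M1+M2)/6=6923/1266
seg 2: a=3, c=M2/2=-1839/422, d=(M3−M2)/(6·3)=2245/3798, b=Δ2−h2·(2M2+M3)/6=4486/633
seg 3: a=1, c=M3/2=203/211, d=(M4−M3)/(6·3)=-995/11394, b=Δ3−h3·(2M3+M4)/6=-3925/1266
seg 4: a=-2, c=M4/2=223/1266, d=(M5−M4)/(6·3)=-223/11394, b=Δ4−h4·(2M4+M5)/6=199/633
t_q=5/2 → seg 1, τ=1/2; S=-5+6923/1266·τ+1261/211·τ²+-4361/1266·τ³=-4059/3376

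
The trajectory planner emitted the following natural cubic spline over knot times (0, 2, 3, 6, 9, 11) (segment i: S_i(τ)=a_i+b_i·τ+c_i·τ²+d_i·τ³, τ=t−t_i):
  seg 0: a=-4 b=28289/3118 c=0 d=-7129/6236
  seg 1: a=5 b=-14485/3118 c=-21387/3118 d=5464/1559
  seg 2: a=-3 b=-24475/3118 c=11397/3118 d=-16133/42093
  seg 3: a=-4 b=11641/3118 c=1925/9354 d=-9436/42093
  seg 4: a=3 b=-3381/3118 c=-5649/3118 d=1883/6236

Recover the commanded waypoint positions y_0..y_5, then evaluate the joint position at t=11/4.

y_0=-4 y_1=5 y_2=-3 y_3=-4 y_4=3 y_5=-4
S(11/4) = -43099/49888

y_0 = S_0(0) = a_0 = -4
y_1 = S_1(0) = a_1 = 5
y_2 = S_2(0) = a_2 = -3
y_3 = S_3(0) = a_3 = -4
y_4 = S_4(0) = a_4 = 3
y_5 = S_4(2) = -4
t_q=11/4 is in segment 1 (τ=3/4); S_1(τ)=-43099/49888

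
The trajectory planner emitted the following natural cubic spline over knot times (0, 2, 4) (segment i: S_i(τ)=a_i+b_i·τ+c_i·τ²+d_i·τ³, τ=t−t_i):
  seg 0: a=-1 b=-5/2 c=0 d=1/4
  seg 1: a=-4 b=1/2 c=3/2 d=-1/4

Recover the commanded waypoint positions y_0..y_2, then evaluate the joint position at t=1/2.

y_0 = S_0(0) = a_0 = -1
y_1 = S_1(0) = a_1 = -4
y_2 = S_1(2) = 1
t_q=1/2 is in segment 0 (τ=1/2); S_0(τ)=-71/32

y_0=-1 y_1=-4 y_2=1
S(1/2) = -71/32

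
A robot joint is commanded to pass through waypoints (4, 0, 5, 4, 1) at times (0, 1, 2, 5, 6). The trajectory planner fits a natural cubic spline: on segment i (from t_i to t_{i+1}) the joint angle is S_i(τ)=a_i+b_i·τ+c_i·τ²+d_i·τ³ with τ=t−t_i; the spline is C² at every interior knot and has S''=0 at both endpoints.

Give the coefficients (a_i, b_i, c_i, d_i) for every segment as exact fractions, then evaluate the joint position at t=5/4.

  seg 0: a=4 b=-4133/636 c=0 d=1589/636
  seg 1: a=0 b=317/318 c=1589/212 d=-2221/636
  seg 2: a=5 b=3505/636 c=-158/53 d=73/212
  seg 3: a=4 b=-979/318 c=25/212 d=-25/636
S(5/4) = 8997/13568

Δ: Δ0=-4, Δ1=5, Δ2=-1/3, Δ3=-3
row 1: diag=4, rhs=54; c'=1/4, d'=27/2
row 2: denom=8−1·1/4=31/4; d'=(-32−1·27/2)/(31/4)=-182/31
row 3: denom=8−3·12/31=212/31; d'=(-16−3·-182/31)/(212/31)=25/106
back: M3=25/106
back: M2=-182/31−12/31·25/106=-316/53
back: M1=27/2−1/4·-316/53=1589/106
M: M0=0, M1=1589/106, M2=-316/53, M3=25/106, M4=0
seg 0: a=4, c=M0/2=0, d=(M1−M0)/(6·1)=1589/636, b=Δ0−h0·(2M0+M1)/6=-4133/636
seg 1: a=0, c=M1/2=1589/212, d=(M2−M1)/(6·1)=-2221/636, b=Δ1−h1·(2M1+M2)/6=317/318
seg 2: a=5, c=M2/2=-158/53, d=(M3−M2)/(6·3)=73/212, b=Δ2−h2·(2M2+M3)/6=3505/636
seg 3: a=4, c=M3/2=25/212, d=(M4−M3)/(6·1)=-25/636, b=Δ3−h3·(2M3+M4)/6=-979/318
t_q=5/4 → seg 1, τ=1/4; S=0+317/318·τ+1589/212·τ²+-2221/636·τ³=8997/13568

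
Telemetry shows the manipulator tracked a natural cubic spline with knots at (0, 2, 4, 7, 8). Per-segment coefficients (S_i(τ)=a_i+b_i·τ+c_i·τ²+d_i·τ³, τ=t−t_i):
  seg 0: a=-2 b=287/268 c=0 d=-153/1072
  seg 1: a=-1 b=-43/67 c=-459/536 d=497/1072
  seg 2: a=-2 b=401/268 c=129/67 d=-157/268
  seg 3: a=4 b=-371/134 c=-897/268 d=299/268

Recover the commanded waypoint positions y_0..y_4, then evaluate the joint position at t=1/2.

y_0=-2 y_1=-1 y_2=-2 y_3=4 y_4=-1
S(1/2) = -12713/8576

y_0 = S_0(0) = a_0 = -2
y_1 = S_1(0) = a_1 = -1
y_2 = S_2(0) = a_2 = -2
y_3 = S_3(0) = a_3 = 4
y_4 = S_3(1) = -1
t_q=1/2 is in segment 0 (τ=1/2); S_0(τ)=-12713/8576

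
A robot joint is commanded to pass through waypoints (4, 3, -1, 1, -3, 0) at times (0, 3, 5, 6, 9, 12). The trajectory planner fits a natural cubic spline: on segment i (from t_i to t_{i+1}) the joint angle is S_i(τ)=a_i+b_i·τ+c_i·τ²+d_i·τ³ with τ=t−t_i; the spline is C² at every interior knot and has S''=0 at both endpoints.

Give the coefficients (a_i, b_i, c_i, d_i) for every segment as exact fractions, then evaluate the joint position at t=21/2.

  seg 0: a=4 b=139/198 c=0 d=-205/1782
  seg 1: a=3 b=-238/99 c=-205/198 d=245/396
  seg 2: a=-1 b=29/33 c=265/99 d=-14/9
  seg 3: a=1 b=155/99 c=-197/99 d=304/891
  seg 4: a=-3 b=-115/99 c=107/99 d=-107/891
S(21/2) = -239/88

Δ: Δ0=-1/3, Δ1=-2, Δ2=2, Δ3=-4/3, Δ4=1
row 1: diag=10, rhs=-10; c'=1/5, d'=-1
row 2: denom=6−2·1/5=28/5; d'=(24−2·-1)/(28/5)=65/14
row 3: denom=8−1·5/28=219/28; d'=(-20−1·65/14)/(219/28)=-230/73
row 4: denom=12−3·28/73=792/73; d'=(14−3·-230/73)/(792/73)=214/99
back: M4=214/99
back: M3=-230/73−28/73·214/99=-394/99
back: M2=65/14−5/28·-394/99=530/99
back: M1=-1−1/5·530/99=-205/99
M: M0=0, M1=-205/99, M2=530/99, M3=-394/99, M4=214/99, M5=0
seg 0: a=4, c=M0/2=0, d=(M1−M0)/(6·3)=-205/1782, b=Δ0−h0·(2M0+M1)/6=139/198
seg 1: a=3, c=M1/2=-205/198, d=(M2−M1)/(6·2)=245/396, b=Δ1−h1·(2M1+M2)/6=-238/99
seg 2: a=-1, c=M2/2=265/99, d=(M3−M2)/(6·1)=-14/9, b=Δ2−h2·(2M2+M3)/6=29/33
seg 3: a=1, c=M3/2=-197/99, d=(M4−M3)/(6·3)=304/891, b=Δ3−h3·(2M3+M4)/6=155/99
seg 4: a=-3, c=M4/2=107/99, d=(M5−M4)/(6·3)=-107/891, b=Δ4−h4·(2M4+M5)/6=-115/99
t_q=21/2 → seg 4, τ=3/2; S=-3+-115/99·τ+107/99·τ²+-107/891·τ³=-239/88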